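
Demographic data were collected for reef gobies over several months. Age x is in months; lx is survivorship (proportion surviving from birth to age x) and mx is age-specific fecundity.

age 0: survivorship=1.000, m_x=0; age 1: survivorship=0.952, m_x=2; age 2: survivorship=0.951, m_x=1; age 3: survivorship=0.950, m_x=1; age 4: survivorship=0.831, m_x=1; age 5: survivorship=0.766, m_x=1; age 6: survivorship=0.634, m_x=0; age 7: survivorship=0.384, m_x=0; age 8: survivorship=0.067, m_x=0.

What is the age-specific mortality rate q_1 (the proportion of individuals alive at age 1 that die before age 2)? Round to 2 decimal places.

0.00

q_1 = (l_1 − l_2) / l_1 = (0.952 − 0.951) / 0.952
     = 0.001 / 0.952 = 0.00105… → 0.00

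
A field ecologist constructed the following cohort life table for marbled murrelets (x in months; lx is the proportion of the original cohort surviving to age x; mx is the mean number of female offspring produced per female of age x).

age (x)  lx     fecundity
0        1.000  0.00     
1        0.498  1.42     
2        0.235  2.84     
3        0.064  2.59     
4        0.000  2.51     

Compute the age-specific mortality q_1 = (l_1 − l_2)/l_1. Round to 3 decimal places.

q_1 = (l_1 − l_2) / l_1 = (0.498 − 0.235) / 0.498
     = 0.263 / 0.498 = 0.528112… → 0.528

0.528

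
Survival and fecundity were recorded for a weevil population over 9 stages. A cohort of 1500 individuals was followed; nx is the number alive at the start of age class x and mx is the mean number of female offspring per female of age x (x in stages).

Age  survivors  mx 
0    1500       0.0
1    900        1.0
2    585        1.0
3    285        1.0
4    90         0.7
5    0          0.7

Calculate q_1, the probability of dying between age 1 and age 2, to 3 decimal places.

0.350

lx = nx/n0 = nx/1500: 1, 0.6, 0.39, 0.19, 0.06, 0
q_1 = (l_1 − l_2) / l_1 = (0.6 − 0.39) / 0.6
     = 0.21 / 0.6 = 0.35 → 0.350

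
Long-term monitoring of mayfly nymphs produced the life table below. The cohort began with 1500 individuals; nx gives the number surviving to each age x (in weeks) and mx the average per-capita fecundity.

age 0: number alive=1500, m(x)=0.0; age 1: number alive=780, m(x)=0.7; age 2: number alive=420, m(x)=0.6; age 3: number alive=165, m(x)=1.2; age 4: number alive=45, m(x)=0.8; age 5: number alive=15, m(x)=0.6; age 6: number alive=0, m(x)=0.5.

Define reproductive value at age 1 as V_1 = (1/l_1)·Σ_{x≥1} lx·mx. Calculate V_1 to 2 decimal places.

lx = nx/n0 = nx/1500: 1, 0.52, 0.28, 0.11, 0.03, 0.01, 0
lx·mx for x ≥ 1: 0.364, 0.168, 0.132, 0.024, 0.006, 0 → sum = 0.694
V_1 = 0.694 / l_1 = 0.694 / 0.52 = 1.334615… → 1.33

1.33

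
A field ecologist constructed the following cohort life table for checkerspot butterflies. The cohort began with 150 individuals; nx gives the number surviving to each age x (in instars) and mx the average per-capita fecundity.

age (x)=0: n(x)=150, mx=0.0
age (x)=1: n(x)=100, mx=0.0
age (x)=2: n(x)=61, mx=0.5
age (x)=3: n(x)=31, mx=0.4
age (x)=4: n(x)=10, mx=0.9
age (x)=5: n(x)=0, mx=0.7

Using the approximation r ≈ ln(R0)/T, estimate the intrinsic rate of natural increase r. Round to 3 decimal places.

-0.410

lx = nx/n0 = nx/150: 1, 0.66667…, 0.40667…, 0.20667…, 0.06667…, 0
R0 = Σ lx·mx = 0 + 0 + 0.20333… + 0.08267… + 0.06… + 0 = 0.346…
Σ x·lx·mx = 0.894667…; T = 0.894667…/0.346… = 2.58574…
r ≈ ln(R0)/T = ln(0.346…)/2.58574… = -0.41045… → -0.410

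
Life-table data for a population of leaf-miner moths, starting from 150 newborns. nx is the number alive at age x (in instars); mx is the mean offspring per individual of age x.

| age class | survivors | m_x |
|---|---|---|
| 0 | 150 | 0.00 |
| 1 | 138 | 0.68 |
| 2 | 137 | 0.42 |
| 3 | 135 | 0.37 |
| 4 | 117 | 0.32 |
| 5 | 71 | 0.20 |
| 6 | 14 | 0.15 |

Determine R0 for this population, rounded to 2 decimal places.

1.70

lx = nx/n0 = nx/150: 1, 0.92, 0.91333…, 0.9, 0.78, 0.47333…, 0.09333…
lx·mx by age: 0, 0.6256, 0.3836…, 0.333, 0.2496, 0.094667…, 0.014…
R0 = Σ lx·mx = 1.700467… → 1.70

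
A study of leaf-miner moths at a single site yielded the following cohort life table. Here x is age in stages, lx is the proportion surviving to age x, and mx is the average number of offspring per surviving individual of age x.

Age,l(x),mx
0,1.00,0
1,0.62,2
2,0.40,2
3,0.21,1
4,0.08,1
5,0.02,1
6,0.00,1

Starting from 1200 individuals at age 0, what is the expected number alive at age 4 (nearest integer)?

Expected survivors = N0 · l_4 = 1200 × 0.08 = 96 → 96

96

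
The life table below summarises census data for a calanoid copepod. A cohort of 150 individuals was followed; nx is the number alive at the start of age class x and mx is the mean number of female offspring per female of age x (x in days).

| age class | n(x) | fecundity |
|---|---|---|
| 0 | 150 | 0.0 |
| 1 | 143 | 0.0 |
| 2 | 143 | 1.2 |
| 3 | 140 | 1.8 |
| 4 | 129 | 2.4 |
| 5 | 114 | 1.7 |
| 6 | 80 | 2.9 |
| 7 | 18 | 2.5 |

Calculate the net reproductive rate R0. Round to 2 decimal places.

lx = nx/n0 = nx/150: 1, 0.95333…, 0.95333…, 0.93333…, 0.86, 0.76, 0.53333…, 0.12
lx·mx by age: 0, 0, 1.144…, 1.68…, 2.064, 1.292, 1.546667…, 0.3
R0 = Σ lx·mx = 8.026667… → 8.03

8.03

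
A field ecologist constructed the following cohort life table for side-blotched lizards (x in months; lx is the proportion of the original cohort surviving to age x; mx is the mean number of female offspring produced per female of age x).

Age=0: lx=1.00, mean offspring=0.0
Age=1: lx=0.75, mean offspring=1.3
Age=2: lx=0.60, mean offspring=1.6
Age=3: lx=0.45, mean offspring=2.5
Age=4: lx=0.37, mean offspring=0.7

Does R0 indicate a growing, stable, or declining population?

R0 = Σ lx·mx = 0 + 0.975 + 0.96 + 1.125 + 0.259 = 3.319
R0 > 1, so the population is growing.

growing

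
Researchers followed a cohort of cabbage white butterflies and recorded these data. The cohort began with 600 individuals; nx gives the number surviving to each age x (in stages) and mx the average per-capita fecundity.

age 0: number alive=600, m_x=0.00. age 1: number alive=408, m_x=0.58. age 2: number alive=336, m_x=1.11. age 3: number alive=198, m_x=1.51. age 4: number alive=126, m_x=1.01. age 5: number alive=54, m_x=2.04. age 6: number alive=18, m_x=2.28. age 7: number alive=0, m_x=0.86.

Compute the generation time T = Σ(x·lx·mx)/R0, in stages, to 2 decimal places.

lx = nx/n0 = nx/600: 1, 0.68, 0.56, 0.33, 0.21, 0.09, 0.03, 0
lx·mx: 0, 0.3944, 0.6216, 0.4983, 0.2121, 0.1836, 0.0684, 0 → R0 = 1.9784
x·lx·mx: 0, 0.3944, 1.2432, 1.4949, 0.8484, 0.918, 0.4104, 0 → Σ = 5.3093
T = 5.3093 / 1.9784 = 2.683633… → 2.68

2.68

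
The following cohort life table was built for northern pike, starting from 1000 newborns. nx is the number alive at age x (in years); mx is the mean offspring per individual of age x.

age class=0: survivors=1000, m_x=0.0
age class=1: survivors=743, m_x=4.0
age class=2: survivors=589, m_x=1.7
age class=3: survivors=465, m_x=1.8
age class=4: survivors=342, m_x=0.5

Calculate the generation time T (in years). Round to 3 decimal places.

1.640

lx = nx/n0 = nx/1000: 1, 0.743, 0.589, 0.465, 0.342
lx·mx: 0, 2.972, 1.0013, 0.837, 0.171 → R0 = 4.9813
x·lx·mx: 0, 2.972, 2.0026, 2.511, 0.684 → Σ = 8.1696
T = 8.1696 / 4.9813 = 1.640054… → 1.640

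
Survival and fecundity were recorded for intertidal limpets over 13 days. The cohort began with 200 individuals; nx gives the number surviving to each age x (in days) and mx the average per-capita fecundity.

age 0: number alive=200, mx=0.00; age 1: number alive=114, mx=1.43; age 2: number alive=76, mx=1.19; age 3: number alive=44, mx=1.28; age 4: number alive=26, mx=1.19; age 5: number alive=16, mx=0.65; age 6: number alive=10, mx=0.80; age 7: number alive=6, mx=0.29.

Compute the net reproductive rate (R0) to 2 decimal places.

1.80

lx = nx/n0 = nx/200: 1, 0.57, 0.38, 0.22, 0.13, 0.08, 0.05, 0.03
lx·mx by age: 0, 0.8151, 0.4522, 0.2816, 0.1547, 0.052, 0.04, 0.0087
R0 = Σ lx·mx = 1.8043 → 1.80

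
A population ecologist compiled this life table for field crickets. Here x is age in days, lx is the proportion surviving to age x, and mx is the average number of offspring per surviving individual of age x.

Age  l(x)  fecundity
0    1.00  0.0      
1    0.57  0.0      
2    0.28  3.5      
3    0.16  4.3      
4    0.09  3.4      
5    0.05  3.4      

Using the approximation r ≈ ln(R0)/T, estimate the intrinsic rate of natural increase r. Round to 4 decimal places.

R0 = Σ lx·mx = 0 + 0 + 0.98 + 0.688 + 0.306 + 0.17 = 2.144
Σ x·lx·mx = 6.098; T = 6.098/2.144 = 2.84422…
r ≈ ln(R0)/T = ln(2.144)/2.84422… = 0.268149… → 0.2681

0.2681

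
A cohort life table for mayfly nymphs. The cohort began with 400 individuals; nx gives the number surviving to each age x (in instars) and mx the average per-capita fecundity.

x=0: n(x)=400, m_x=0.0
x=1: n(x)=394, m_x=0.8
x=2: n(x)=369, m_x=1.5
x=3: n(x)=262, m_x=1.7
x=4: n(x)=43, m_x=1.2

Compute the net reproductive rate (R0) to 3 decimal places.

3.414

lx = nx/n0 = nx/400: 1, 0.985, 0.9225, 0.655, 0.1075
lx·mx by age: 0, 0.788, 1.38375, 1.1135, 0.129
R0 = Σ lx·mx = 3.41425 → 3.414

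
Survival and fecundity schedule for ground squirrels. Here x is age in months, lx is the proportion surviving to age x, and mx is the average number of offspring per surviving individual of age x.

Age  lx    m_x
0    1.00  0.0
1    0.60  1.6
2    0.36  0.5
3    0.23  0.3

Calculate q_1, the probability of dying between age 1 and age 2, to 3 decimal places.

q_1 = (l_1 − l_2) / l_1 = (0.6 − 0.36) / 0.6
     = 0.24 / 0.6 = 0.4 → 0.400

0.400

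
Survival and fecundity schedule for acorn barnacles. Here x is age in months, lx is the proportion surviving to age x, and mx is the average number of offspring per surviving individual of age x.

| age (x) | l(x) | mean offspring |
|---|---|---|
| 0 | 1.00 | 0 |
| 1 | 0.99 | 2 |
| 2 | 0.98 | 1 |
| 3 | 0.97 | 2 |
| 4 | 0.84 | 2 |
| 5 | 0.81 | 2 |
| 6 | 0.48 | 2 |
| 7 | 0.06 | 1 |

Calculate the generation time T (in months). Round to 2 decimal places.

3.34

lx·mx: 0, 1.98, 0.98, 1.94, 1.68, 1.62, 0.96, 0.06 → R0 = 9.22
x·lx·mx: 0, 1.98, 1.96, 5.82, 6.72, 8.1, 5.76, 0.42 → Σ = 30.76
T = 30.76 / 9.22 = 3.336226… → 3.34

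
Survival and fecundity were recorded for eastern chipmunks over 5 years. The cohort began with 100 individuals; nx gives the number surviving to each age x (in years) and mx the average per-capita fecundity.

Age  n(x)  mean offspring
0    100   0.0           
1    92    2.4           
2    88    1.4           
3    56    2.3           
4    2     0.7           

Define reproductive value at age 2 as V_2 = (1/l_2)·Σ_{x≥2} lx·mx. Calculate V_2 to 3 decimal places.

2.880

lx = nx/n0 = nx/100: 1, 0.92, 0.88, 0.56, 0.02
lx·mx for x ≥ 2: 1.232, 1.288, 0.014 → sum = 2.534
V_2 = 2.534 / l_2 = 2.534 / 0.88 = 2.879545… → 2.880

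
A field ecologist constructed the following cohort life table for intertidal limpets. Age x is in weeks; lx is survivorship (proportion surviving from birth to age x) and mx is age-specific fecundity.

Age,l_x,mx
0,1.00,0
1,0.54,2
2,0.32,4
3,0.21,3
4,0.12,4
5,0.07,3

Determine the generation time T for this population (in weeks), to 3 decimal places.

lx·mx: 0, 1.08, 1.28, 0.63, 0.48, 0.21 → R0 = 3.68
x·lx·mx: 0, 1.08, 2.56, 1.89, 1.92, 1.05 → Σ = 8.5
T = 8.5 / 3.68 = 2.309783… → 2.310

2.310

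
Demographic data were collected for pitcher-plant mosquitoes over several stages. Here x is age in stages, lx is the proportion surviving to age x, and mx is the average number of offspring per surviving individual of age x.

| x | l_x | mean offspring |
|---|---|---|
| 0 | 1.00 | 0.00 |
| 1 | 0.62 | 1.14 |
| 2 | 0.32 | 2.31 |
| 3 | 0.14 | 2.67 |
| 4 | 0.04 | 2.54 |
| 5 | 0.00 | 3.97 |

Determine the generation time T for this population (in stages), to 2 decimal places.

1.93

lx·mx: 0, 0.7068, 0.7392, 0.3738, 0.1016, 0 → R0 = 1.9214
x·lx·mx: 0, 0.7068, 1.4784, 1.1214, 0.4064, 0 → Σ = 3.713
T = 3.713 / 1.9214 = 1.932445… → 1.93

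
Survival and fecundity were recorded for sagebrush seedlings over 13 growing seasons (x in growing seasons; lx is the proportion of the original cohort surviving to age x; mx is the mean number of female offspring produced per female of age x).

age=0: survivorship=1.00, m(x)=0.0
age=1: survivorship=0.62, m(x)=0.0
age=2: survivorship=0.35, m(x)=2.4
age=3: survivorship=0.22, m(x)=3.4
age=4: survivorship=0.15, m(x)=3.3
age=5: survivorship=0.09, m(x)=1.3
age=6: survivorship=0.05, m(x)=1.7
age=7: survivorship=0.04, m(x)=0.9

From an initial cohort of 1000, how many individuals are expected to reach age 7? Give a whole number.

Expected survivors = N0 · l_7 = 1000 × 0.04 = 40 → 40

40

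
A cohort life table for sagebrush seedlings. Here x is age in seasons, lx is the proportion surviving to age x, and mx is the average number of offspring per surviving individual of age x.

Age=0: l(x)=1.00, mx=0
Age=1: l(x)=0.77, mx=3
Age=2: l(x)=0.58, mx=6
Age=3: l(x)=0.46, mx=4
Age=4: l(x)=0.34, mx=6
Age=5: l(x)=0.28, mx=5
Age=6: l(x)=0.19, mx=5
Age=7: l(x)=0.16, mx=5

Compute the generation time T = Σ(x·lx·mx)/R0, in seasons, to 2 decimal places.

lx·mx: 0, 2.31, 3.48, 1.84, 2.04, 1.4, 0.95, 0.8 → R0 = 12.82
x·lx·mx: 0, 2.31, 6.96, 5.52, 8.16, 7, 5.7, 5.6 → Σ = 41.25
T = 41.25 / 12.82 = 3.217629… → 3.22

3.22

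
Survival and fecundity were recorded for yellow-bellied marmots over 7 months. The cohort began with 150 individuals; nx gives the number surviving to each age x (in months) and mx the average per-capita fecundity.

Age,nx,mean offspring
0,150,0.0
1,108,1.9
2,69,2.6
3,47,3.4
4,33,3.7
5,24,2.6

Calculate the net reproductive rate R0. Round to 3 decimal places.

lx = nx/n0 = nx/150: 1, 0.72, 0.46, 0.31333…, 0.22, 0.16
lx·mx by age: 0, 1.368, 1.196, 1.065333…, 0.814, 0.416
R0 = Σ lx·mx = 4.859333… → 4.859

4.859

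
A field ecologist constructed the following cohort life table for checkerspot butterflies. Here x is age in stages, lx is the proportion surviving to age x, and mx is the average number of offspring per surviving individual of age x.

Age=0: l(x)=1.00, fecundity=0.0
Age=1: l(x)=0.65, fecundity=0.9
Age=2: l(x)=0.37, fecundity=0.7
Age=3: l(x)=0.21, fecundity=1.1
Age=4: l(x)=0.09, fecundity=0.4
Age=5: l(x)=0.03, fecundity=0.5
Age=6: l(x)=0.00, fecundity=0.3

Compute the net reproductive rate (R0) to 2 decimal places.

lx·mx by age: 0, 0.585, 0.259, 0.231, 0.036, 0.015, 0
R0 = Σ lx·mx = 1.126 → 1.13

1.13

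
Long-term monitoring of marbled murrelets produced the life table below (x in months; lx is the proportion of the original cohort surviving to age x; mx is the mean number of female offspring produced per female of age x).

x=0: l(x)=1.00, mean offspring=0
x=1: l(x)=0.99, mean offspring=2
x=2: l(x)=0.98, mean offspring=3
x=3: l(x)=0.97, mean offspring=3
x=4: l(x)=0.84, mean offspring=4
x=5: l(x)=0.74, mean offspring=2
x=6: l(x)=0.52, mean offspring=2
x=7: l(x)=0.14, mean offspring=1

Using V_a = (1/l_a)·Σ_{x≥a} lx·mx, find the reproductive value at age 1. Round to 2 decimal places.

lx·mx for x ≥ 1: 1.98, 2.94, 2.91, 3.36, 1.48, 1.04, 0.14 → sum = 13.85
V_1 = 13.85 / l_1 = 13.85 / 0.99 = 13.989899… → 13.99

13.99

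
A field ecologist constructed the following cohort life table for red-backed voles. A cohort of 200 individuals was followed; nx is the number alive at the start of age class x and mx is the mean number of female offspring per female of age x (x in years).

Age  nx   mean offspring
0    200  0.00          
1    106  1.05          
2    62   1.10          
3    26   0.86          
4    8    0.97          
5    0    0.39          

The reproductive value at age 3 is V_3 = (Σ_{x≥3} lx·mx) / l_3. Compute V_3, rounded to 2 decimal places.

1.16

lx = nx/n0 = nx/200: 1, 0.53, 0.31, 0.13, 0.04, 0
lx·mx for x ≥ 3: 0.1118, 0.0388, 0 → sum = 0.1506
V_3 = 0.1506 / l_3 = 0.1506 / 0.13 = 1.158462… → 1.16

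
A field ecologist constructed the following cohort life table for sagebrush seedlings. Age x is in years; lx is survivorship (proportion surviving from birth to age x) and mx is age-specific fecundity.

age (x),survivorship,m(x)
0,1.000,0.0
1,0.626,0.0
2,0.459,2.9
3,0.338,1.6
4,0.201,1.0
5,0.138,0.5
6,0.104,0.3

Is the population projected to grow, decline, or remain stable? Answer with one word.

R0 = Σ lx·mx = 0 + 0 + 1.3311 + 0.5408 + 0.201 + 0.069 + 0.0312 = 2.1731
R0 > 1, so the population is growing.

growing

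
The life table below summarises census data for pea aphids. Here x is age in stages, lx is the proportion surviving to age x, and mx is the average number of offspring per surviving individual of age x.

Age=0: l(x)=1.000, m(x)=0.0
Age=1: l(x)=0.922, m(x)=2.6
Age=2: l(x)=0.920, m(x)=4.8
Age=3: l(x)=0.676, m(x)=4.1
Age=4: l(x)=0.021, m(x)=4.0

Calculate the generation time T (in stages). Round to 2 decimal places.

lx·mx: 0, 2.3972, 4.416, 2.7716, 0.084 → R0 = 9.6688
x·lx·mx: 0, 2.3972, 8.832, 8.3148, 0.336 → Σ = 19.88
T = 19.88 / 9.6688 = 2.056098… → 2.06

2.06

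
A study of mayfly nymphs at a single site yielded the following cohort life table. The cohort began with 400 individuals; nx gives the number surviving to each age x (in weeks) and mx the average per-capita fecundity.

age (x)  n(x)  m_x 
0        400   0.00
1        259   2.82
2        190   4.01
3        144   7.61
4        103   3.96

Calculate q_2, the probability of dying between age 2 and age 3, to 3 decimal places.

lx = nx/n0 = nx/400: 1, 0.6475, 0.475, 0.36, 0.2575
q_2 = (l_2 − l_3) / l_2 = (0.475 − 0.36) / 0.475
     = 0.115 / 0.475 = 0.242105… → 0.242

0.242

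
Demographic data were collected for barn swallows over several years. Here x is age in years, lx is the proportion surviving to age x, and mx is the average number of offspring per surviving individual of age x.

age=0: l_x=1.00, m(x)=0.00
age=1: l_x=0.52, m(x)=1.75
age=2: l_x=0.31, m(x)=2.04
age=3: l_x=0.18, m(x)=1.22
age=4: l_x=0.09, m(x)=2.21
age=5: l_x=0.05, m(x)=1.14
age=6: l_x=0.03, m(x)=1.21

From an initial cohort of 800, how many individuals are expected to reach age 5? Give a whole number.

Expected survivors = N0 · l_5 = 800 × 0.05 = 40 → 40

40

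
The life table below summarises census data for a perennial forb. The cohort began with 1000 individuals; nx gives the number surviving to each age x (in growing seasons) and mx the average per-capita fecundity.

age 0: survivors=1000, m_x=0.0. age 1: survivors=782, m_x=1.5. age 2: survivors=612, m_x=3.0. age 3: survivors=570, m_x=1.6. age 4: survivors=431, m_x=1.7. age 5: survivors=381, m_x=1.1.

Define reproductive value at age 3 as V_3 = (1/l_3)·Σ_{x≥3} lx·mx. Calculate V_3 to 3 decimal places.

lx = nx/n0 = nx/1000: 1, 0.782, 0.612, 0.57, 0.431, 0.381
lx·mx for x ≥ 3: 0.912, 0.7327, 0.4191 → sum = 2.0638
V_3 = 2.0638 / l_3 = 2.0638 / 0.57 = 3.620702… → 3.621

3.621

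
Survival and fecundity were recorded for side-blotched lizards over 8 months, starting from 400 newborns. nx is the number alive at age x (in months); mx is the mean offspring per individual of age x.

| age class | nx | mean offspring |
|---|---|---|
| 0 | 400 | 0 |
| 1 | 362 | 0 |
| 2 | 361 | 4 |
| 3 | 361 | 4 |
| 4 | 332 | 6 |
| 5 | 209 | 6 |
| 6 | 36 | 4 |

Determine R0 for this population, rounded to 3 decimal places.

lx = nx/n0 = nx/400: 1, 0.905, 0.9025, 0.9025, 0.83, 0.5225, 0.09
lx·mx by age: 0, 0, 3.61, 3.61, 4.98, 3.135, 0.36
R0 = Σ lx·mx = 15.695 → 15.695

15.695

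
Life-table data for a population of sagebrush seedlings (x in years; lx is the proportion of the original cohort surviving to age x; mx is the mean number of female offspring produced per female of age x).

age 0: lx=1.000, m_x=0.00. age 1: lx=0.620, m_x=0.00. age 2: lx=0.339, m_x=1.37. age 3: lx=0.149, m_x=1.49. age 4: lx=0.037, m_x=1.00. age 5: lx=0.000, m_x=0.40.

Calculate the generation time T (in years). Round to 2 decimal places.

2.41

lx·mx: 0, 0, 0.46443, 0.22201, 0.037, 0 → R0 = 0.72344
x·lx·mx: 0, 0, 0.92886, 0.66603, 0.148, 0 → Σ = 1.74289
T = 1.74289 / 0.72344 = 2.40917… → 2.41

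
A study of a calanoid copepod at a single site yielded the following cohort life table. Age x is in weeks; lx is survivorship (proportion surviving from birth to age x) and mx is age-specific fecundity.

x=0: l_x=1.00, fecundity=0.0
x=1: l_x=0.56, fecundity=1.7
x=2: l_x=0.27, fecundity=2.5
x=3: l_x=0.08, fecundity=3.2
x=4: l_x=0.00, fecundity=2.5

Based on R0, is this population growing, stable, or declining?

growing

R0 = Σ lx·mx = 0 + 0.952 + 0.675 + 0.256 + 0 = 1.883
R0 > 1, so the population is growing.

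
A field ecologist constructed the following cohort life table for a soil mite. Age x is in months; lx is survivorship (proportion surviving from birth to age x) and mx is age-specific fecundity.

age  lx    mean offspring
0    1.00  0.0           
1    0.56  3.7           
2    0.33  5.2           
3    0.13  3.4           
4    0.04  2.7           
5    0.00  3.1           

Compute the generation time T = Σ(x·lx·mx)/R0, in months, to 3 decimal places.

1.674

lx·mx: 0, 2.072, 1.716, 0.442, 0.108, 0 → R0 = 4.338
x·lx·mx: 0, 2.072, 3.432, 1.326, 0.432, 0 → Σ = 7.262
T = 7.262 / 4.338 = 1.674043… → 1.674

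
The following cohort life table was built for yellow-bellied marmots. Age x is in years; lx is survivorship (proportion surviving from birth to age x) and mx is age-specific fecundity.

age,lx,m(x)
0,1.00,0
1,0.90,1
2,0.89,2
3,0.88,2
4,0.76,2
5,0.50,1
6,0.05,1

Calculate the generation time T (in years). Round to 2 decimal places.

2.86

lx·mx: 0, 0.9, 1.78, 1.76, 1.52, 0.5, 0.05 → R0 = 6.51
x·lx·mx: 0, 0.9, 3.56, 5.28, 6.08, 2.5, 0.3 → Σ = 18.62
T = 18.62 / 6.51 = 2.860215… → 2.86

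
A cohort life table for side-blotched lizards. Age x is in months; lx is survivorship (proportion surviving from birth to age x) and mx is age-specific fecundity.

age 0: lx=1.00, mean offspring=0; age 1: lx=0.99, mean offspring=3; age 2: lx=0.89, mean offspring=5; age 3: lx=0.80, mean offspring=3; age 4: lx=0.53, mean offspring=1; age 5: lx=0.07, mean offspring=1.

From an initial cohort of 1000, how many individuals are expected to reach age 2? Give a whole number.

890

Expected survivors = N0 · l_2 = 1000 × 0.89 = 890 → 890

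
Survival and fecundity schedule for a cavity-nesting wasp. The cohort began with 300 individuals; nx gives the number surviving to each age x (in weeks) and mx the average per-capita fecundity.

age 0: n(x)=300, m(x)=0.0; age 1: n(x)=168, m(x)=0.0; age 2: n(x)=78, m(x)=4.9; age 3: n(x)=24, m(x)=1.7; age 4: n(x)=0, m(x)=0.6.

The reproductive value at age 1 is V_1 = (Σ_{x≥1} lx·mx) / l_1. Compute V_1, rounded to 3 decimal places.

lx = nx/n0 = nx/300: 1, 0.56, 0.26, 0.08, 0
lx·mx for x ≥ 1: 0, 1.274, 0.136, 0 → sum = 1.41
V_1 = 1.41 / l_1 = 1.41 / 0.56 = 2.517857… → 2.518

2.518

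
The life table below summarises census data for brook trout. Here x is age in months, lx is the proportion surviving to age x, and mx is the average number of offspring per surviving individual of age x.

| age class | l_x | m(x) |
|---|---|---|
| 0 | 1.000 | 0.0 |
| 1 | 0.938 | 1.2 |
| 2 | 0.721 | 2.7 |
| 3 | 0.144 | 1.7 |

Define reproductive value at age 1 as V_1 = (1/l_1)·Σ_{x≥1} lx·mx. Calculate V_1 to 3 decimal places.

lx·mx for x ≥ 1: 1.1256, 1.9467, 0.2448 → sum = 3.3171
V_1 = 3.3171 / l_1 = 3.3171 / 0.938 = 3.536354… → 3.536

3.536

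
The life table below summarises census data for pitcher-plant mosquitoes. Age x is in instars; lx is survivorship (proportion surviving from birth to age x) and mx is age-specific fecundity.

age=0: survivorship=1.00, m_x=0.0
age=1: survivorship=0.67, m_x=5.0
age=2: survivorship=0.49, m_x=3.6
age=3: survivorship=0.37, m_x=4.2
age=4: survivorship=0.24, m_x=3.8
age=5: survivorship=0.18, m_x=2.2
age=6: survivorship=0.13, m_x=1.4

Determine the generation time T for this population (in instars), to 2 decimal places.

2.24

lx·mx: 0, 3.35, 1.764, 1.554, 0.912, 0.396, 0.182 → R0 = 8.158
x·lx·mx: 0, 3.35, 3.528, 4.662, 3.648, 1.98, 1.092 → Σ = 18.26
T = 18.26 / 8.158 = 2.238294… → 2.24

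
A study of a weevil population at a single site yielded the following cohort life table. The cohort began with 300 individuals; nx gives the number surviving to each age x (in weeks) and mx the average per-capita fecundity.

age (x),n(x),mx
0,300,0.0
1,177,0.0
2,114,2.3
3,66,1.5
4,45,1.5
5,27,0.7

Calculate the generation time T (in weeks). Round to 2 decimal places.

lx = nx/n0 = nx/300: 1, 0.59, 0.38, 0.22, 0.15, 0.09
lx·mx: 0, 0, 0.874, 0.33, 0.225, 0.063 → R0 = 1.492
x·lx·mx: 0, 0, 1.748, 0.99, 0.9, 0.315 → Σ = 3.953
T = 3.953 / 1.492 = 2.649464… → 2.65

2.65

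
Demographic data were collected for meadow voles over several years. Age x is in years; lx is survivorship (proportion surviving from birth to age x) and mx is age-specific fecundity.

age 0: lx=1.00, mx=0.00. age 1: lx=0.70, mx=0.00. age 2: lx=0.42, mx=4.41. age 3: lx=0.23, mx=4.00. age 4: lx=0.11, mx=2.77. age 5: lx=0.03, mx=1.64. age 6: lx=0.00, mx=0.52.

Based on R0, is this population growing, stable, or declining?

growing

R0 = Σ lx·mx = 0 + 0 + 1.8522 + 0.92 + 0.3047 + 0.0492 + 0 = 3.1261
R0 > 1, so the population is growing.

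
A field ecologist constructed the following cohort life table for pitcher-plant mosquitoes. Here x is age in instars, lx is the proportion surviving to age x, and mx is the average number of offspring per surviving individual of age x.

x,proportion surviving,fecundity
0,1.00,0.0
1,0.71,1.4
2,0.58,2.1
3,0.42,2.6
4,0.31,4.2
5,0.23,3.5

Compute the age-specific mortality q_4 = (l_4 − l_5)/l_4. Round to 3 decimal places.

0.258

q_4 = (l_4 − l_5) / l_4 = (0.31 − 0.23) / 0.31
     = 0.08 / 0.31 = 0.258065… → 0.258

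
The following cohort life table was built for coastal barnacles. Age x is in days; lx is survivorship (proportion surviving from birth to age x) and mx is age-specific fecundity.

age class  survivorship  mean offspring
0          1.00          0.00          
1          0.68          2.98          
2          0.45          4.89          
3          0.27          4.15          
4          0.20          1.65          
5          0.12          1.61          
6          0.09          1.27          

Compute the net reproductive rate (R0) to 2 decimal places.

lx·mx by age: 0, 2.0264, 2.2005, 1.1205, 0.33, 0.1932, 0.1143
R0 = Σ lx·mx = 5.9849 → 5.98

5.98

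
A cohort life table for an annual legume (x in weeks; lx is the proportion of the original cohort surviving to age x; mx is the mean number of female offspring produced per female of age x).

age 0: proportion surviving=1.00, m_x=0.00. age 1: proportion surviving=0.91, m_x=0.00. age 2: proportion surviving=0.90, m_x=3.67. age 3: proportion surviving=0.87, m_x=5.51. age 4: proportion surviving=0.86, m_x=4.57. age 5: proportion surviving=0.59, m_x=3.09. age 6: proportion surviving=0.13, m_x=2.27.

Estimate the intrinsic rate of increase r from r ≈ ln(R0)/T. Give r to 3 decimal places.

R0 = Σ lx·mx = 0 + 0 + 3.303 + 4.7937 + 3.9302 + 1.8231 + 0.2951 = 14.1451
Σ x·lx·mx = 47.594; T = 47.594/14.1451 = 3.3647…
r ≈ ln(R0)/T = ln(14.1451)/3.3647… = 0.7874… → 0.787

0.787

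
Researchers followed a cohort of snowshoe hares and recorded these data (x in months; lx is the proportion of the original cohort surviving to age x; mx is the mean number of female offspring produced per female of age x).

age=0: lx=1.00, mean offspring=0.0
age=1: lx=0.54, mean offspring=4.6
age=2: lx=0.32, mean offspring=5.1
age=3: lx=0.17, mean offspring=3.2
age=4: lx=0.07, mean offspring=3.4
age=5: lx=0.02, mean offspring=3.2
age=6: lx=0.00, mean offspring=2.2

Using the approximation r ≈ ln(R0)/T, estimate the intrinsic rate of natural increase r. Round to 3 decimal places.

R0 = Σ lx·mx = 0 + 2.484 + 1.632 + 0.544 + 0.238 + 0.064 + 0 = 4.962
Σ x·lx·mx = 8.652; T = 8.652/4.962 = 1.74365…
r ≈ ln(R0)/T = ln(4.962)/1.74365… = 0.91865… → 0.919

0.919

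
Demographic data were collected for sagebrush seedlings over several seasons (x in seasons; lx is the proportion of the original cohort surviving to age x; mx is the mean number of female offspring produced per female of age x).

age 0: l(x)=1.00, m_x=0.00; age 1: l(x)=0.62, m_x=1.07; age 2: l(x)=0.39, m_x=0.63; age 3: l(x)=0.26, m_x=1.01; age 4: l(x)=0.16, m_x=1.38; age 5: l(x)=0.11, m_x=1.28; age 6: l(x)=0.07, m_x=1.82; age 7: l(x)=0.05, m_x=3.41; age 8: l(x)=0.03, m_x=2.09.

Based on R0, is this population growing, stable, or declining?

growing

R0 = Σ lx·mx = 0 + 0.6634 + 0.2457 + 0.2626 + 0.2208 + 0.1408 + 0.1274 + 0.1705 + 0.0627 = 1.8939
R0 > 1, so the population is growing.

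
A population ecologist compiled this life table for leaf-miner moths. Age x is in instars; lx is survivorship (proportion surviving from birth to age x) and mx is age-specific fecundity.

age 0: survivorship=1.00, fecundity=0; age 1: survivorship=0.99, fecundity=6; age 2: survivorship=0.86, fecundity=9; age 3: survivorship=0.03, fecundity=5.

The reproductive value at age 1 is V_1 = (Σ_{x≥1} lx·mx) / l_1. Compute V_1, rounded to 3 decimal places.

lx·mx for x ≥ 1: 5.94, 7.74, 0.15 → sum = 13.83
V_1 = 13.83 / l_1 = 13.83 / 0.99 = 13.969697… → 13.970

13.970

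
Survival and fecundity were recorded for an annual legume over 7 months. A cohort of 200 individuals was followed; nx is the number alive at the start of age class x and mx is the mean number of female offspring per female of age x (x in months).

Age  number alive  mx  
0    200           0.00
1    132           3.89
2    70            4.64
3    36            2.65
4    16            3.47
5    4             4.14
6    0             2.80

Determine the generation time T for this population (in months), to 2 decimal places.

lx = nx/n0 = nx/200: 1, 0.66, 0.35, 0.18, 0.08, 0.02, 0
lx·mx: 0, 2.5674, 1.624, 0.477, 0.2776, 0.0828, 0 → R0 = 5.0288
x·lx·mx: 0, 2.5674, 3.248, 1.431, 1.1104, 0.414, 0 → Σ = 8.7708
T = 8.7708 / 5.0288 = 1.744114… → 1.74

1.74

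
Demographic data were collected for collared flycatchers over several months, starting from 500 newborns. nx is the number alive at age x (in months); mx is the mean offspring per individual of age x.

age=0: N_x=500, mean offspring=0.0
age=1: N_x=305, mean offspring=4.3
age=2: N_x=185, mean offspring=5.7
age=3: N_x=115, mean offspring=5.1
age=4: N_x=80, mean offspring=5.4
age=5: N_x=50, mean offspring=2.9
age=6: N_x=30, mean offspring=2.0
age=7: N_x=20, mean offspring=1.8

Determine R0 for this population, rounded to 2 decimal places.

lx = nx/n0 = nx/500: 1, 0.61, 0.37, 0.23, 0.16, 0.1, 0.06, 0.04
lx·mx by age: 0, 2.623, 2.109, 1.173, 0.864, 0.29, 0.12, 0.072
R0 = Σ lx·mx = 7.251 → 7.25

7.25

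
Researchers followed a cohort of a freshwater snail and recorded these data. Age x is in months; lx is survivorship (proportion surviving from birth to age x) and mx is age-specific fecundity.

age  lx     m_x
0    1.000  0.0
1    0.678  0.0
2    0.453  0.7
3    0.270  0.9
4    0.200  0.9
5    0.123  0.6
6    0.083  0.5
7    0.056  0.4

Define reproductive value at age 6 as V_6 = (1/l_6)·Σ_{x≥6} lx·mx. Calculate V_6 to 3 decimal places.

0.770

lx·mx for x ≥ 6: 0.0415, 0.0224 → sum = 0.0639
V_6 = 0.0639 / l_6 = 0.0639 / 0.083 = 0.76988… → 0.770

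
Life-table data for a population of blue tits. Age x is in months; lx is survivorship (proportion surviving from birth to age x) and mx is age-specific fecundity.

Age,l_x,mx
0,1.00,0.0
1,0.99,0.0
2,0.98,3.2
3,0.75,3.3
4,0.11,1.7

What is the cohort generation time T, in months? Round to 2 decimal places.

lx·mx: 0, 0, 3.136, 2.475, 0.187 → R0 = 5.798
x·lx·mx: 0, 0, 6.272, 7.425, 0.748 → Σ = 14.445
T = 14.445 / 5.798 = 2.491376… → 2.49

2.49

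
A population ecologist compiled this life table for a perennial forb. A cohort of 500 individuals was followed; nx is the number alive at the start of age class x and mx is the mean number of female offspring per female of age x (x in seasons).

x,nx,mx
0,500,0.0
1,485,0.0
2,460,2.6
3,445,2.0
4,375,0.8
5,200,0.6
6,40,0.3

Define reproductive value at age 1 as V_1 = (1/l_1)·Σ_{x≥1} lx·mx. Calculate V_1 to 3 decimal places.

5.192

lx = nx/n0 = nx/500: 1, 0.97, 0.92, 0.89, 0.75, 0.4, 0.08
lx·mx for x ≥ 1: 0, 2.392, 1.78, 0.6, 0.24, 0.024 → sum = 5.036
V_1 = 5.036 / l_1 = 5.036 / 0.97 = 5.191753… → 5.192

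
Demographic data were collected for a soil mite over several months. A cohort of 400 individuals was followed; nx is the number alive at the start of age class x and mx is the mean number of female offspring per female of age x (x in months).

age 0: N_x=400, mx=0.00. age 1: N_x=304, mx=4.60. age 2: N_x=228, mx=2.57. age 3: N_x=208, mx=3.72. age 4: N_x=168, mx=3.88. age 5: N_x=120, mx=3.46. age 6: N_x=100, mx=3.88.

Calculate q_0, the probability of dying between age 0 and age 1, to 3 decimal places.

lx = nx/n0 = nx/400: 1, 0.76, 0.57, 0.52, 0.42, 0.3, 0.25
q_0 = (l_0 − l_1) / l_0 = (1 − 0.76) / 1
     = 0.24 / 1 = 0.24 → 0.240

0.240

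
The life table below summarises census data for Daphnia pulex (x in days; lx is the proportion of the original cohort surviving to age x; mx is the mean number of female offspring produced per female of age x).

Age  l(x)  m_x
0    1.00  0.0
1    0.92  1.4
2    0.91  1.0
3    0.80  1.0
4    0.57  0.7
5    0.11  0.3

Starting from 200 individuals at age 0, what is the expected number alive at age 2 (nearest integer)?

Expected survivors = N0 · l_2 = 200 × 0.91 = 182 → 182

182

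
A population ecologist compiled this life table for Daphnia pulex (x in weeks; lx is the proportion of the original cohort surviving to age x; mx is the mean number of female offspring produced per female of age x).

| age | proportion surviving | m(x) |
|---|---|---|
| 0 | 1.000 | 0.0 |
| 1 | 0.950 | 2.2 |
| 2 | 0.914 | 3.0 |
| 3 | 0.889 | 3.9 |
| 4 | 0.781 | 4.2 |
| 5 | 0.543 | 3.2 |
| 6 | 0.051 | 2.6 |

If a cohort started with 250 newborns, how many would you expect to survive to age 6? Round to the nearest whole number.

13

Expected survivors = N0 · l_6 = 250 × 0.051 = 12.75 → 13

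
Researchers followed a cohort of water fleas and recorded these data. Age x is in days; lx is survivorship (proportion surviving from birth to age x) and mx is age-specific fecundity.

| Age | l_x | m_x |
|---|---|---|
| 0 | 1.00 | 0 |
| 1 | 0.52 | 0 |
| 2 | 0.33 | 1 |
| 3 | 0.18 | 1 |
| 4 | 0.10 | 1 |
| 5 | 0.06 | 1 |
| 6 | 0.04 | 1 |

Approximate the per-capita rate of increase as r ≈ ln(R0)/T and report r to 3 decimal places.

-0.114

R0 = Σ lx·mx = 0 + 0 + 0.33 + 0.18 + 0.1 + 0.06 + 0.04 = 0.71
Σ x·lx·mx = 2.14; T = 2.14/0.71 = 3.01408…
r ≈ ln(R0)/T = ln(0.71)/3.01408… = -0.11363… → -0.114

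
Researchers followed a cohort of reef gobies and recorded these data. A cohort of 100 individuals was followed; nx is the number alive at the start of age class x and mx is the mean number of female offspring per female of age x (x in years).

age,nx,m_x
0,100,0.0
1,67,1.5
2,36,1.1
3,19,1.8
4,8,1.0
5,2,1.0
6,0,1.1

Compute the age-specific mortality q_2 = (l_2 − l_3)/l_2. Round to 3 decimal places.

0.472

lx = nx/n0 = nx/100: 1, 0.67, 0.36, 0.19, 0.08, 0.02, 0
q_2 = (l_2 − l_3) / l_2 = (0.36 − 0.19) / 0.36
     = 0.17 / 0.36 = 0.472222… → 0.472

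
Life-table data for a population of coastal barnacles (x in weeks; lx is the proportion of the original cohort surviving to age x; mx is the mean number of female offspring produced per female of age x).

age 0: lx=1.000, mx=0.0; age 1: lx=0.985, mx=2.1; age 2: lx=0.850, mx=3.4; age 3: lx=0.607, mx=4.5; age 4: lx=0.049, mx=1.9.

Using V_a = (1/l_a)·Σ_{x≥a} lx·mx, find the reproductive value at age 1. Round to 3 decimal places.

lx·mx for x ≥ 1: 2.0685, 2.89, 2.7315, 0.0931 → sum = 7.7831
V_1 = 7.7831 / l_1 = 7.7831 / 0.985 = 7.901624… → 7.902

7.902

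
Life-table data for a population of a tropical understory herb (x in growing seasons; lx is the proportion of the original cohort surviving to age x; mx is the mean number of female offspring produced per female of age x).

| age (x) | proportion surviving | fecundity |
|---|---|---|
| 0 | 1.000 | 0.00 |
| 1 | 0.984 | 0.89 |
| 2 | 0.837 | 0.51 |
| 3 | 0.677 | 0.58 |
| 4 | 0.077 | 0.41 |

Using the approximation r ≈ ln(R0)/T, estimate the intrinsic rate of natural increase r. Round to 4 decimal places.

R0 = Σ lx·mx = 0 + 0.87576 + 0.42687 + 0.39266 + 0.03157 = 1.72686
Σ x·lx·mx = 3.03376; T = 3.03376/1.72686 = 1.75681…
r ≈ ln(R0)/T = ln(1.72686)/1.75681… = 0.310965… → 0.3110

0.3110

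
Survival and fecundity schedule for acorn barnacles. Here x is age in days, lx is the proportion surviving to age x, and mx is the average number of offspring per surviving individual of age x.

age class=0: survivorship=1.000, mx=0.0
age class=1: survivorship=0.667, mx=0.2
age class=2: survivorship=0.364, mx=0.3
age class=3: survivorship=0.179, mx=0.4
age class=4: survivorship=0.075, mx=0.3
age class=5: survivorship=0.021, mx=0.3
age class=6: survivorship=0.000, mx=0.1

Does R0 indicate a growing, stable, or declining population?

R0 = Σ lx·mx = 0 + 0.1334 + 0.1092 + 0.0716 + 0.0225 + 0.0063 + 0 = 0.343
R0 < 1, so the population is declining.

declining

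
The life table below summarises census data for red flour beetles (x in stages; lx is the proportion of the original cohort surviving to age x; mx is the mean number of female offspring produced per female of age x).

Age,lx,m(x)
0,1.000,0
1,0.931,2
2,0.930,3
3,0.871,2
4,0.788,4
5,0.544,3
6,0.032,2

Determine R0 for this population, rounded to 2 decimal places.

lx·mx by age: 0, 1.862, 2.79, 1.742, 3.152, 1.632, 0.064
R0 = Σ lx·mx = 11.242 → 11.24

11.24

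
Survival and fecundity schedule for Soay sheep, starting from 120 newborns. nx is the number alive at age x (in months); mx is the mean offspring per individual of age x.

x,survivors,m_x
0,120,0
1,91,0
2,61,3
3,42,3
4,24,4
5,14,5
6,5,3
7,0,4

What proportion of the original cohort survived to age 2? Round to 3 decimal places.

l_2 = n_2/n_0 = 61/120 = 0.508333… → 0.508

0.508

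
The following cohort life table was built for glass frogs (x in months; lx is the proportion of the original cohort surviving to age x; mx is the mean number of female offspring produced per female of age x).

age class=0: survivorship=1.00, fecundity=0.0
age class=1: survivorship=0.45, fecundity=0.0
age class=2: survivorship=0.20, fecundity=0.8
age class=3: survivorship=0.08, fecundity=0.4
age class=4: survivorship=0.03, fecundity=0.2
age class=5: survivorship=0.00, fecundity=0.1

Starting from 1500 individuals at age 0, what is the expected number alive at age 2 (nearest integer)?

300

Expected survivors = N0 · l_2 = 1500 × 0.20 = 300 → 300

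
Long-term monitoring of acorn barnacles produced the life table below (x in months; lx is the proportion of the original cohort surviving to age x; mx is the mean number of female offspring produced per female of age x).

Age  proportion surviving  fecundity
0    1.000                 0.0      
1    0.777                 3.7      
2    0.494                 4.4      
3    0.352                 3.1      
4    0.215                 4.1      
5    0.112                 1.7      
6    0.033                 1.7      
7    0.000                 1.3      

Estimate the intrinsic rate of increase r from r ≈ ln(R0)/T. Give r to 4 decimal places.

R0 = Σ lx·mx = 0 + 2.8749 + 2.1736 + 1.0912 + 0.8815 + 0.1904 + 0.0561 + 0 = 7.2677
Σ x·lx·mx = 15.3103; T = 15.3103/7.2677 = 2.10662…
r ≈ ln(R0)/T = ln(7.2677)/2.10662… = 0.941526… → 0.9415

0.9415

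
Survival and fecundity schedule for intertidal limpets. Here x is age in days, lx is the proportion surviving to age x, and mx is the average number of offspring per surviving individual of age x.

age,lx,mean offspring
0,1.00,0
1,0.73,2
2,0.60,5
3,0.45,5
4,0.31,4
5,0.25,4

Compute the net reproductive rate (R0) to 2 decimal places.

8.95

lx·mx by age: 0, 1.46, 3, 2.25, 1.24, 1
R0 = Σ lx·mx = 8.95 → 8.95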